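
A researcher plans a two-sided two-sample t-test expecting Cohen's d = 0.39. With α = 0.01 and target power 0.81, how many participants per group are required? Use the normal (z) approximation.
n = 157 per group

Sample size formula (two-sample t-test, normal approximation):
n = 2 · ((z_{α/2} + z_β) / d)²

z_{α/2} = 2.576 (for α = 0.01, two-sided)
z_β = 0.878 (for power = 0.81)
d = 0.39

n = 2 · ((2.576 + 0.878) / 0.39)²
n = 2 · (8.856)²
n ≈ 156.86
Round up to the next whole number: n = 157 per group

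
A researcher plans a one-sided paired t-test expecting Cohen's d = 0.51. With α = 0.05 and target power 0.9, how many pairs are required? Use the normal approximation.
n = 33 pairs

Sample size formula (paired t-test, normal approximation):
n = ((z_α + z_β) / d)²

z_α = 1.645 (for α = 0.05, one-sided)
z_β = 1.282 (for power = 0.9)
d = 0.51

n = ((1.645 + 1.282) / 0.51)²
n = (5.739)²
n ≈ 32.94
Round up to the next whole number: n = 33 pairs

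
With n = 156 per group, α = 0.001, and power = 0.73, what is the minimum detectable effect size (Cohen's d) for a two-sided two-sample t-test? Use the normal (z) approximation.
d ≈ 0.44

Minimum detectable effect (two-sample t-test, normal approximation):
d = (z_{α/2} + z_β) / √(n/2)
d = (3.291 + 0.613) / √(156/2)
d = 3.903 / 8.832
d ≈ 0.44

By Cohen's convention (0.2 small / 0.5 medium / 0.8 large): small effect.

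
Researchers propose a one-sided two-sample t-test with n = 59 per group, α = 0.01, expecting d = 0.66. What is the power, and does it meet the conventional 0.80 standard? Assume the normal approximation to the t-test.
Power ≈ 0.90; the study is adequately powered (power ≥ 0.80)

Power calculation (two-sample t-test, normal approximation):
z_β = d · √(n/2) - z_α
z_β = 0.66 · √(59/2) - 2.326
z_β = 0.66 · 5.431 - 2.326
z_β = 1.258

Power = Φ(z_β) = Φ(1.258) ≈ 0.896

Effect size d = 0.66 is medium by Cohen's convention (0.2/0.5/0.8).

Threshold: power ≥ 0.80 is conventionally adequate.
Power ≈ 0.90 → the study is adequately powered (power ≥ 0.80).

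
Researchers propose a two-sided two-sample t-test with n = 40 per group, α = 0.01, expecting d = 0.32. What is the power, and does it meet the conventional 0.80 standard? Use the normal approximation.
Power ≈ 0.13; the study is underpowered (power < 0.80)

Power calculation (two-sample t-test, normal approximation):
z_β = d · √(n/2) - z_{α/2}
z_β = 0.32 · √(40/2) - 2.576
z_β = 0.32 · 4.472 - 2.576
z_β = -1.145

Power = Φ(z_β) = Φ(-1.145) ≈ 0.126

Effect size d = 0.32 is small by Cohen's convention (0.2/0.5/0.8).

Threshold: power ≥ 0.80 is conventionally adequate.
Power ≈ 0.13 → the study is underpowered (power < 0.80).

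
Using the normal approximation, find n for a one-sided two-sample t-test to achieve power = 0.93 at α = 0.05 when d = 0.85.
n = 27 per group

Sample size formula (two-sample t-test, normal approximation):
n = 2 · ((z_α + z_β) / d)²

z_α = 1.645 (for α = 0.05, one-sided)
z_β = 1.476 (for power = 0.93)
d = 0.85

n = 2 · ((1.645 + 1.476) / 0.85)²
n = 2 · (3.672)²
n ≈ 26.97
Round up to the next whole number: n = 27 per group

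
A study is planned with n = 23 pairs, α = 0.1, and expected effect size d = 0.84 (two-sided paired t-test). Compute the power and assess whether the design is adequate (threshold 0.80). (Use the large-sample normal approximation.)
Power ≈ 0.99; the study is adequately powered (power ≥ 0.80)

Power calculation (paired t-test, normal approximation):
z_β = d · √n - z_{α/2}
z_β = 0.84 · √23 - 1.645
z_β = 0.84 · 4.796 - 1.645
z_β = 2.384

Power = Φ(z_β) = Φ(2.384) ≈ 0.991

Effect size d = 0.84 is large by Cohen's convention (0.2/0.5/0.8).

Threshold: power ≥ 0.80 is conventionally adequate.
Power ≈ 0.99 → the study is adequately powered (power ≥ 0.80).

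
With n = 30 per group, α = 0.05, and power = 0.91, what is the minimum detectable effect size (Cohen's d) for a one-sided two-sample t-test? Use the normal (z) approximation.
d ≈ 0.77

Minimum detectable effect (two-sample t-test, normal approximation):
d = (z_α + z_β) / √(n/2)
d = (1.645 + 1.341) / √(30/2)
d = 2.986 / 3.873
d ≈ 0.77

By Cohen's convention (0.2 small / 0.5 medium / 0.8 large): medium effect.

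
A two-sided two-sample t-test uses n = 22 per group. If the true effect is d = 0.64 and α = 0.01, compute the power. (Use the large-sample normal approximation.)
Power ≈ 0.33

Power calculation (two-sample t-test, normal approximation):
z_β = d · √(n/2) - z_{α/2}
z_β = 0.64 · √(22/2) - 2.576
z_β = 0.64 · 3.317 - 2.576
z_β = -0.453

Power = Φ(z_β) = Φ(-0.453) ≈ 0.325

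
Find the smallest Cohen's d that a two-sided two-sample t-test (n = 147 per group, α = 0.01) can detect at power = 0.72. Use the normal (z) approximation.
d ≈ 0.37

Minimum detectable effect (two-sample t-test, normal approximation):
d = (z_{α/2} + z_β) / √(n/2)
d = (2.576 + 0.583) / √(147/2)
d = 3.159 / 8.573
d ≈ 0.37

By Cohen's convention (0.2 small / 0.5 medium / 0.8 large): small effect.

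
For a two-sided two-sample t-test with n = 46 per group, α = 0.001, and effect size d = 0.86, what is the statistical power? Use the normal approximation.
Power ≈ 0.80

Power calculation (two-sample t-test, normal approximation):
z_β = d · √(n/2) - z_{α/2}
z_β = 0.86 · √(46/2) - 3.291
z_β = 0.86 · 4.796 - 3.291
z_β = 0.834

Power = Φ(z_β) = Φ(0.834) ≈ 0.798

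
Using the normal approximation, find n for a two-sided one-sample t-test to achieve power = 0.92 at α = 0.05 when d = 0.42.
n = 65

Sample size formula (one-sample t-test, normal approximation):
n = ((z_{α/2} + z_β) / d)²

z_{α/2} = 1.960 (for α = 0.05, two-sided)
z_β = 1.405 (for power = 0.92)
d = 0.42

n = ((1.960 + 1.405) / 0.42)²
n = (8.012)²
n ≈ 64.19
Round up to the next whole number: n = 65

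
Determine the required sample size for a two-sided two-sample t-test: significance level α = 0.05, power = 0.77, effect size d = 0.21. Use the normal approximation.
n = 331 per group

Sample size formula (two-sample t-test, normal approximation):
n = 2 · ((z_{α/2} + z_β) / d)²

z_{α/2} = 1.960 (for α = 0.05, two-sided)
z_β = 0.739 (for power = 0.77)
d = 0.21

n = 2 · ((1.960 + 0.739) / 0.21)²
n = 2 · (12.852)²
n ≈ 330.35
Round up to the next whole number: n = 331 per group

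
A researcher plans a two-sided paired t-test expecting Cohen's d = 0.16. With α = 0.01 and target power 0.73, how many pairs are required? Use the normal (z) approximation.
n = 398 pairs

Sample size formula (paired t-test, normal approximation):
n = ((z_{α/2} + z_β) / d)²

z_{α/2} = 2.576 (for α = 0.01, two-sided)
z_β = 0.613 (for power = 0.73)
d = 0.16

n = ((2.576 + 0.613) / 0.16)²
n = (19.931)²
n ≈ 397.24
Round up to the next whole number: n = 398 pairs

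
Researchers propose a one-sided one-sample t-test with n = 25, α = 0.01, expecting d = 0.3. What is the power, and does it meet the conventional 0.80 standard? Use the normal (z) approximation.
Power ≈ 0.20; the study is underpowered (power < 0.80)

Power calculation (one-sample t-test, normal approximation):
z_β = d · √n - z_α
z_β = 0.3 · √25 - 2.326
z_β = 0.3 · 5.000 - 2.326
z_β = -0.826

Power = Φ(z_β) = Φ(-0.826) ≈ 0.204

Effect size d = 0.3 is small by Cohen's convention (0.2/0.5/0.8).

Threshold: power ≥ 0.80 is conventionally adequate.
Power ≈ 0.20 → the study is underpowered (power < 0.80).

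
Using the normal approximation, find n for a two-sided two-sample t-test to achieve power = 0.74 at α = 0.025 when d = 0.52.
n = 62 per group

Sample size formula (two-sample t-test, normal approximation):
n = 2 · ((z_{α/2} + z_β) / d)²

z_{α/2} = 2.241 (for α = 0.025, two-sided)
z_β = 0.643 (for power = 0.74)
d = 0.52

n = 2 · ((2.241 + 0.643) / 0.52)²
n = 2 · (5.546)²
n ≈ 61.52
Round up to the next whole number: n = 62 per group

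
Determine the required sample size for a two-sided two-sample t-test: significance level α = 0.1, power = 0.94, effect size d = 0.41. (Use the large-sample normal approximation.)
n = 122 per group

Sample size formula (two-sample t-test, normal approximation):
n = 2 · ((z_{α/2} + z_β) / d)²

z_{α/2} = 1.645 (for α = 0.1, two-sided)
z_β = 1.555 (for power = 0.94)
d = 0.41

n = 2 · ((1.645 + 1.555) / 0.41)²
n = 2 · (7.805)²
n ≈ 121.84
Round up to the next whole number: n = 122 per group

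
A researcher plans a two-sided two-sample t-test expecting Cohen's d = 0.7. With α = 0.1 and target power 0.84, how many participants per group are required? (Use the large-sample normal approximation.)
n = 29 per group

Sample size formula (two-sample t-test, normal approximation):
n = 2 · ((z_{α/2} + z_β) / d)²

z_{α/2} = 1.645 (for α = 0.1, two-sided)
z_β = 0.994 (for power = 0.84)
d = 0.7

n = 2 · ((1.645 + 0.994) / 0.7)²
n = 2 · (3.770)²
n ≈ 28.43
Round up to the next whole number: n = 29 per group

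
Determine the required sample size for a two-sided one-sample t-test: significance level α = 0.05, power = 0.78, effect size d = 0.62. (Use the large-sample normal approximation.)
n = 20

Sample size formula (one-sample t-test, normal approximation):
n = ((z_{α/2} + z_β) / d)²

z_{α/2} = 1.960 (for α = 0.05, two-sided)
z_β = 0.772 (for power = 0.78)
d = 0.62

n = ((1.960 + 0.772) / 0.62)²
n = (4.406)²
n ≈ 19.41
Round up to the next whole number: n = 20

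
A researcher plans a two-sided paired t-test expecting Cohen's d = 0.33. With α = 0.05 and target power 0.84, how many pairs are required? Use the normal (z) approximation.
n = 81 pairs

Sample size formula (paired t-test, normal approximation):
n = ((z_{α/2} + z_β) / d)²

z_{α/2} = 1.960 (for α = 0.05, two-sided)
z_β = 0.994 (for power = 0.84)
d = 0.33

n = ((1.960 + 0.994) / 0.33)²
n = (8.952)²
n ≈ 80.14
Round up to the next whole number: n = 81 pairs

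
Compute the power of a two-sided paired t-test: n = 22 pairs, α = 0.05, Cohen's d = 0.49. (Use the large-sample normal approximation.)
Power ≈ 0.63

Power calculation (paired t-test, normal approximation):
z_β = d · √n - z_{α/2}
z_β = 0.49 · √22 - 1.960
z_β = 0.49 · 4.690 - 1.960
z_β = 0.338

Power = Φ(z_β) = Φ(0.338) ≈ 0.632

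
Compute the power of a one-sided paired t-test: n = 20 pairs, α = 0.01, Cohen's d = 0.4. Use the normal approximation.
Power ≈ 0.30

Power calculation (paired t-test, normal approximation):
z_β = d · √n - z_α
z_β = 0.4 · √20 - 2.326
z_β = 0.4 · 4.472 - 2.326
z_β = -0.537

Power = Φ(z_β) = Φ(-0.537) ≈ 0.295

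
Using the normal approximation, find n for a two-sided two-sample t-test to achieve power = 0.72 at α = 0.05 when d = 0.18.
n = 400 per group

Sample size formula (two-sample t-test, normal approximation):
n = 2 · ((z_{α/2} + z_β) / d)²

z_{α/2} = 1.960 (for α = 0.05, two-sided)
z_β = 0.583 (for power = 0.72)
d = 0.18

n = 2 · ((1.960 + 0.583) / 0.18)²
n = 2 · (14.128)²
n ≈ 399.20
Round up to the next whole number: n = 400 per group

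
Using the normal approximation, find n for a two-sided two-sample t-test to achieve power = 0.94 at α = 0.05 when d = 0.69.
n = 52 per group

Sample size formula (two-sample t-test, normal approximation):
n = 2 · ((z_{α/2} + z_β) / d)²

z_{α/2} = 1.960 (for α = 0.05, two-sided)
z_β = 1.555 (for power = 0.94)
d = 0.69

n = 2 · ((1.960 + 1.555) / 0.69)²
n = 2 · (5.094)²
n ≈ 51.90
Round up to the next whole number: n = 52 per group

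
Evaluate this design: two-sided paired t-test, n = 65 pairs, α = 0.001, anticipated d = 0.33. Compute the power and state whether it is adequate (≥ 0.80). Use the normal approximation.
Power ≈ 0.26; the study is underpowered (power < 0.80)

Power calculation (paired t-test, normal approximation):
z_β = d · √n - z_{α/2}
z_β = 0.33 · √65 - 3.291
z_β = 0.33 · 8.062 - 3.291
z_β = -0.630

Power = Φ(z_β) = Φ(-0.630) ≈ 0.264

Effect size d = 0.33 is small by Cohen's convention (0.2/0.5/0.8).

Threshold: power ≥ 0.80 is conventionally adequate.
Power ≈ 0.26 → the study is underpowered (power < 0.80).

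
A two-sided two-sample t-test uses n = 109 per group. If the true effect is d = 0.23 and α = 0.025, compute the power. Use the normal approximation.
Power ≈ 0.29

Power calculation (two-sample t-test, normal approximation):
z_β = d · √(n/2) - z_{α/2}
z_β = 0.23 · √(109/2) - 2.241
z_β = 0.23 · 7.382 - 2.241
z_β = -0.543

Power = Φ(z_β) = Φ(-0.543) ≈ 0.293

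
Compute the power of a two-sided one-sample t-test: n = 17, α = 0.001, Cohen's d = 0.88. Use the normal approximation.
Power ≈ 0.63

Power calculation (one-sample t-test, normal approximation):
z_β = d · √n - z_{α/2}
z_β = 0.88 · √17 - 3.291
z_β = 0.88 · 4.123 - 3.291
z_β = 0.338

Power = Φ(z_β) = Φ(0.338) ≈ 0.632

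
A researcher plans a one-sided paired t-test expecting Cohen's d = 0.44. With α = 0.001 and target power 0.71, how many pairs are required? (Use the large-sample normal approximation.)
n = 69 pairs

Sample size formula (paired t-test, normal approximation):
n = ((z_α + z_β) / d)²

z_α = 3.090 (for α = 0.001, one-sided)
z_β = 0.553 (for power = 0.71)
d = 0.44

n = ((3.090 + 0.553) / 0.44)²
n = (8.280)²
n ≈ 68.56
Round up to the next whole number: n = 69 pairs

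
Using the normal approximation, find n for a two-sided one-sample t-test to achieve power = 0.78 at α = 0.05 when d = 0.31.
n = 78

Sample size formula (one-sample t-test, normal approximation):
n = ((z_{α/2} + z_β) / d)²

z_{α/2} = 1.960 (for α = 0.05, two-sided)
z_β = 0.772 (for power = 0.78)
d = 0.31

n = ((1.960 + 0.772) / 0.31)²
n = (8.813)²
n ≈ 77.67
Round up to the next whole number: n = 78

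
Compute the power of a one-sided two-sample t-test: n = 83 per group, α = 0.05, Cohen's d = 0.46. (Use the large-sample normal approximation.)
Power ≈ 0.91

Power calculation (two-sample t-test, normal approximation):
z_β = d · √(n/2) - z_α
z_β = 0.46 · √(83/2) - 1.645
z_β = 0.46 · 6.442 - 1.645
z_β = 1.318

Power = Φ(z_β) = Φ(1.318) ≈ 0.906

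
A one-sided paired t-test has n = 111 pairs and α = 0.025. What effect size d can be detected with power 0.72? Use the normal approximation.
d ≈ 0.24

Minimum detectable effect (paired t-test, normal approximation):
d = (z_α + z_β) / √n
d = (1.960 + 0.583) / √111
d = 2.543 / 10.536
d ≈ 0.24

By Cohen's convention (0.2 small / 0.5 medium / 0.8 large): small effect.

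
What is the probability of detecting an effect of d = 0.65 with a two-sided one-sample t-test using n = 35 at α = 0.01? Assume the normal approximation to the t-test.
Power ≈ 0.90

Power calculation (one-sample t-test, normal approximation):
z_β = d · √n - z_{α/2}
z_β = 0.65 · √35 - 2.576
z_β = 0.65 · 5.916 - 2.576
z_β = 1.270

Power = Φ(z_β) = Φ(1.270) ≈ 0.898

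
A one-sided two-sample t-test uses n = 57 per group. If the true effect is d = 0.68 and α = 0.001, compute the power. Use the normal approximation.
Power ≈ 0.71

Power calculation (two-sample t-test, normal approximation):
z_β = d · √(n/2) - z_α
z_β = 0.68 · √(57/2) - 3.090
z_β = 0.68 · 5.339 - 3.090
z_β = 0.540

Power = Φ(z_β) = Φ(0.540) ≈ 0.705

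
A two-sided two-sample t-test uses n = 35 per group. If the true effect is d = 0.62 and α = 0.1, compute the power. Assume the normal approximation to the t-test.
Power ≈ 0.83

Power calculation (two-sample t-test, normal approximation):
z_β = d · √(n/2) - z_{α/2}
z_β = 0.62 · √(35/2) - 1.645
z_β = 0.62 · 4.183 - 1.645
z_β = 0.949

Power = Φ(z_β) = Φ(0.949) ≈ 0.829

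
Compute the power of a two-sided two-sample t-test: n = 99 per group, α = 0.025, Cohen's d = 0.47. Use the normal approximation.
Power ≈ 0.86

Power calculation (two-sample t-test, normal approximation):
z_β = d · √(n/2) - z_{α/2}
z_β = 0.47 · √(99/2) - 2.241
z_β = 0.47 · 7.036 - 2.241
z_β = 1.065

Power = Φ(z_β) = Φ(1.065) ≈ 0.857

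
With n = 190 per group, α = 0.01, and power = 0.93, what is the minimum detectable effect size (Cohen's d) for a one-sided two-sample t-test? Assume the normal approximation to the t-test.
d ≈ 0.39

Minimum detectable effect (two-sample t-test, normal approximation):
d = (z_α + z_β) / √(n/2)
d = (2.326 + 1.476) / √(190/2)
d = 3.802 / 9.747
d ≈ 0.39

By Cohen's convention (0.2 small / 0.5 medium / 0.8 large): small effect.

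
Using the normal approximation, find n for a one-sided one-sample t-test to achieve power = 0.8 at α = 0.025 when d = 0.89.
n = 10

Sample size formula (one-sample t-test, normal approximation):
n = ((z_α + z_β) / d)²

z_α = 1.960 (for α = 0.025, one-sided)
z_β = 0.842 (for power = 0.8)
d = 0.89

n = ((1.960 + 0.842) / 0.89)²
n = (3.148)²
n ≈ 9.91
Round up to the next whole number: n = 10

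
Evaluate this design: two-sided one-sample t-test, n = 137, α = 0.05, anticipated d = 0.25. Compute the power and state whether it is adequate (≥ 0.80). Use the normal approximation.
Power ≈ 0.83; the study is adequately powered (power ≥ 0.80)

Power calculation (one-sample t-test, normal approximation):
z_β = d · √n - z_{α/2}
z_β = 0.25 · √137 - 1.960
z_β = 0.25 · 11.705 - 1.960
z_β = 0.966

Power = Φ(z_β) = Φ(0.966) ≈ 0.833

Effect size d = 0.25 is small by Cohen's convention (0.2/0.5/0.8).

Threshold: power ≥ 0.80 is conventionally adequate.
Power ≈ 0.83 → the study is adequately powered (power ≥ 0.80).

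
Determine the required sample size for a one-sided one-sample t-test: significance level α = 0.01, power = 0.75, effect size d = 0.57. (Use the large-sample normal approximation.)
n = 28

Sample size formula (one-sample t-test, normal approximation):
n = ((z_α + z_β) / d)²

z_α = 2.326 (for α = 0.01, one-sided)
z_β = 0.674 (for power = 0.75)
d = 0.57

n = ((2.326 + 0.674) / 0.57)²
n = (5.263)²
n ≈ 27.70
Round up to the next whole number: n = 28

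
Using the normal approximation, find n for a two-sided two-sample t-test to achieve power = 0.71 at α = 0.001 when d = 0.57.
n = 91 per group

Sample size formula (two-sample t-test, normal approximation):
n = 2 · ((z_{α/2} + z_β) / d)²

z_{α/2} = 3.291 (for α = 0.001, two-sided)
z_β = 0.553 (for power = 0.71)
d = 0.57

n = 2 · ((3.291 + 0.553) / 0.57)²
n = 2 · (6.744)²
n ≈ 90.96
Round up to the next whole number: n = 91 per group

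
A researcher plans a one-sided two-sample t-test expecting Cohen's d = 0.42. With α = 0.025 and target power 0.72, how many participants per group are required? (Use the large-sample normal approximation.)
n = 74 per group

Sample size formula (two-sample t-test, normal approximation):
n = 2 · ((z_α + z_β) / d)²

z_α = 1.960 (for α = 0.025, one-sided)
z_β = 0.583 (for power = 0.72)
d = 0.42

n = 2 · ((1.960 + 0.583) / 0.42)²
n = 2 · (6.055)²
n ≈ 73.33
Round up to the next whole number: n = 74 per group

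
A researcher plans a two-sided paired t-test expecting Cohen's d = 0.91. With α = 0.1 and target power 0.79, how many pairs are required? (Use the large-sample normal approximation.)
n = 8 pairs

Sample size formula (paired t-test, normal approximation):
n = ((z_{α/2} + z_β) / d)²

z_{α/2} = 1.645 (for α = 0.1, two-sided)
z_β = 0.806 (for power = 0.79)
d = 0.91

n = ((1.645 + 0.806) / 0.91)²
n = (2.693)²
n ≈ 7.25
Round up to the next whole number: n = 8 pairs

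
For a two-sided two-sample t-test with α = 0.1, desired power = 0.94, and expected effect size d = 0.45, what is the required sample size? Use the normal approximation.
n = 102 per group

Sample size formula (two-sample t-test, normal approximation):
n = 2 · ((z_{α/2} + z_β) / d)²

z_{α/2} = 1.645 (for α = 0.1, two-sided)
z_β = 1.555 (for power = 0.94)
d = 0.45

n = 2 · ((1.645 + 1.555) / 0.45)²
n = 2 · (7.111)²
n ≈ 101.13
Round up to the next whole number: n = 102 per group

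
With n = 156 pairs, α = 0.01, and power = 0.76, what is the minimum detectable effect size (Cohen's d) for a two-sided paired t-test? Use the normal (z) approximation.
d ≈ 0.26

Minimum detectable effect (paired t-test, normal approximation):
d = (z_{α/2} + z_β) / √n
d = (2.576 + 0.706) / √156
d = 3.282 / 12.490
d ≈ 0.26

By Cohen's convention (0.2 small / 0.5 medium / 0.8 large): small effect.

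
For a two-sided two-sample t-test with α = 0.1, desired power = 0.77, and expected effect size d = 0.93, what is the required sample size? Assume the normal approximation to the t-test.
n = 14 per group

Sample size formula (two-sample t-test, normal approximation):
n = 2 · ((z_{α/2} + z_β) / d)²

z_{α/2} = 1.645 (for α = 0.1, two-sided)
z_β = 0.739 (for power = 0.77)
d = 0.93

n = 2 · ((1.645 + 0.739) / 0.93)²
n = 2 · (2.563)²
n ≈ 13.14
Round up to the next whole number: n = 14 per group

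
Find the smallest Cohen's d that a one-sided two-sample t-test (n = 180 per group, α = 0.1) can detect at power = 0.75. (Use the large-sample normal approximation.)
d ≈ 0.21

Minimum detectable effect (two-sample t-test, normal approximation):
d = (z_α + z_β) / √(n/2)
d = (1.282 + 0.674) / √(180/2)
d = 1.956 / 9.487
d ≈ 0.21

By Cohen's convention (0.2 small / 0.5 medium / 0.8 large): small effect.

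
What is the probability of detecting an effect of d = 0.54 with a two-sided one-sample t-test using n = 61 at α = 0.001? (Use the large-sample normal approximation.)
Power ≈ 0.82

Power calculation (one-sample t-test, normal approximation):
z_β = d · √n - z_{α/2}
z_β = 0.54 · √61 - 3.291
z_β = 0.54 · 7.810 - 3.291
z_β = 0.927

Power = Φ(z_β) = Φ(0.927) ≈ 0.823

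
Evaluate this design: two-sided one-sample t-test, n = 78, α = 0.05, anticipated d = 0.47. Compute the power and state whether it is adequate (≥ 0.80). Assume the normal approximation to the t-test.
Power ≈ 0.99; the study is adequately powered (power ≥ 0.80)

Power calculation (one-sample t-test, normal approximation):
z_β = d · √n - z_{α/2}
z_β = 0.47 · √78 - 1.960
z_β = 0.47 · 8.832 - 1.960
z_β = 2.191

Power = Φ(z_β) = Φ(2.191) ≈ 0.986

Effect size d = 0.47 is small by Cohen's convention (0.2/0.5/0.8).

Threshold: power ≥ 0.80 is conventionally adequate.
Power ≈ 0.99 → the study is adequately powered (power ≥ 0.80).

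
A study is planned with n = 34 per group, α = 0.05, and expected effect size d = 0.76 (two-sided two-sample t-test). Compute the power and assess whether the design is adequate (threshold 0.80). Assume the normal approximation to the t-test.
Power ≈ 0.88; the study is adequately powered (power ≥ 0.80)

Power calculation (two-sample t-test, normal approximation):
z_β = d · √(n/2) - z_{α/2}
z_β = 0.76 · √(34/2) - 1.960
z_β = 0.76 · 4.123 - 1.960
z_β = 1.174

Power = Φ(z_β) = Φ(1.174) ≈ 0.880

Effect size d = 0.76 is medium by Cohen's convention (0.2/0.5/0.8).

Threshold: power ≥ 0.80 is conventionally adequate.
Power ≈ 0.88 → the study is adequately powered (power ≥ 0.80).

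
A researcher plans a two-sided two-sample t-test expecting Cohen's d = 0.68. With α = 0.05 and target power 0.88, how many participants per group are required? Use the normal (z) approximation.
n = 43 per group

Sample size formula (two-sample t-test, normal approximation):
n = 2 · ((z_{α/2} + z_β) / d)²

z_{α/2} = 1.960 (for α = 0.05, two-sided)
z_β = 1.175 (for power = 0.88)
d = 0.68

n = 2 · ((1.960 + 1.175) / 0.68)²
n = 2 · (4.610)²
n ≈ 42.50
Round up to the next whole number: n = 43 per group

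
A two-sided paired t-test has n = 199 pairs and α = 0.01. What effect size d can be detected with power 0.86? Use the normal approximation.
d ≈ 0.26

Minimum detectable effect (paired t-test, normal approximation):
d = (z_{α/2} + z_β) / √n
d = (2.576 + 1.080) / √199
d = 3.656 / 14.107
d ≈ 0.26

By Cohen's convention (0.2 small / 0.5 medium / 0.8 large): small effect.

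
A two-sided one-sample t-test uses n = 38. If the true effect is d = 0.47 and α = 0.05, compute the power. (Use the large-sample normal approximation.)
Power ≈ 0.83

Power calculation (one-sample t-test, normal approximation):
z_β = d · √n - z_{α/2}
z_β = 0.47 · √38 - 1.960
z_β = 0.47 · 6.164 - 1.960
z_β = 0.937

Power = Φ(z_β) = Φ(0.937) ≈ 0.826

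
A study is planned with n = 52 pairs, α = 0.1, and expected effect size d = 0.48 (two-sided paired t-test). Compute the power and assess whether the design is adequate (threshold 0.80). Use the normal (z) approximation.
Power ≈ 0.97; the study is adequately powered (power ≥ 0.80)

Power calculation (paired t-test, normal approximation):
z_β = d · √n - z_{α/2}
z_β = 0.48 · √52 - 1.645
z_β = 0.48 · 7.211 - 1.645
z_β = 1.816

Power = Φ(z_β) = Φ(1.816) ≈ 0.965

Effect size d = 0.48 is small by Cohen's convention (0.2/0.5/0.8).

Threshold: power ≥ 0.80 is conventionally adequate.
Power ≈ 0.97 → the study is adequately powered (power ≥ 0.80).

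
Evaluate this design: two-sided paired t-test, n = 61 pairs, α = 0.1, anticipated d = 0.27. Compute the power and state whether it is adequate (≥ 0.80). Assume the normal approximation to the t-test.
Power ≈ 0.68; the study is underpowered (power < 0.80)

Power calculation (paired t-test, normal approximation):
z_β = d · √n - z_{α/2}
z_β = 0.27 · √61 - 1.645
z_β = 0.27 · 7.810 - 1.645
z_β = 0.464

Power = Φ(z_β) = Φ(0.464) ≈ 0.679

Effect size d = 0.27 is small by Cohen's convention (0.2/0.5/0.8).

Threshold: power ≥ 0.80 is conventionally adequate.
Power ≈ 0.68 → the study is underpowered (power < 0.80).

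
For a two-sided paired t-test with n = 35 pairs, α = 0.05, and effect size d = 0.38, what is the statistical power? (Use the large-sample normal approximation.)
Power ≈ 0.61

Power calculation (paired t-test, normal approximation):
z_β = d · √n - z_{α/2}
z_β = 0.38 · √35 - 1.960
z_β = 0.38 · 5.916 - 1.960
z_β = 0.288

Power = Φ(z_β) = Φ(0.288) ≈ 0.613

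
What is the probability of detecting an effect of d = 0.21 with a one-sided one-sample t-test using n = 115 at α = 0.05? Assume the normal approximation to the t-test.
Power ≈ 0.73

Power calculation (one-sample t-test, normal approximation):
z_β = d · √n - z_α
z_β = 0.21 · √115 - 1.645
z_β = 0.21 · 10.724 - 1.645
z_β = 0.607

Power = Φ(z_β) = Φ(0.607) ≈ 0.728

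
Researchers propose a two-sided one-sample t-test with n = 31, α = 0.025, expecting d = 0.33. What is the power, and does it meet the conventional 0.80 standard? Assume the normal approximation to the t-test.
Power ≈ 0.34; the study is underpowered (power < 0.80)

Power calculation (one-sample t-test, normal approximation):
z_β = d · √n - z_{α/2}
z_β = 0.33 · √31 - 2.241
z_β = 0.33 · 5.568 - 2.241
z_β = -0.404

Power = Φ(z_β) = Φ(-0.404) ≈ 0.343

Effect size d = 0.33 is small by Cohen's convention (0.2/0.5/0.8).

Threshold: power ≥ 0.80 is conventionally adequate.
Power ≈ 0.34 → the study is underpowered (power < 0.80).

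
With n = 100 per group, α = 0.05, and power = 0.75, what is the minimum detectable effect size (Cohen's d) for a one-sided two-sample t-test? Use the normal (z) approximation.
d ≈ 0.33

Minimum detectable effect (two-sample t-test, normal approximation):
d = (z_α + z_β) / √(n/2)
d = (1.645 + 0.674) / √(100/2)
d = 2.319 / 7.071
d ≈ 0.33

By Cohen's convention (0.2 small / 0.5 medium / 0.8 large): small effect.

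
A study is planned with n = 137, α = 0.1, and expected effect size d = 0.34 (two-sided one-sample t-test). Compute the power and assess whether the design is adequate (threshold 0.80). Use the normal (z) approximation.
Power ≈ 0.99; the study is adequately powered (power ≥ 0.80)

Power calculation (one-sample t-test, normal approximation):
z_β = d · √n - z_{α/2}
z_β = 0.34 · √137 - 1.645
z_β = 0.34 · 11.705 - 1.645
z_β = 2.335

Power = Φ(z_β) = Φ(2.335) ≈ 0.990

Effect size d = 0.34 is small by Cohen's convention (0.2/0.5/0.8).

Threshold: power ≥ 0.80 is conventionally adequate.
Power ≈ 0.99 → the study is adequately powered (power ≥ 0.80).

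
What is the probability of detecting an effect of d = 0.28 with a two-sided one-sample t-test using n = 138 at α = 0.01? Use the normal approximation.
Power ≈ 0.76

Power calculation (one-sample t-test, normal approximation):
z_β = d · √n - z_{α/2}
z_β = 0.28 · √138 - 2.576
z_β = 0.28 · 11.747 - 2.576
z_β = 0.713

Power = Φ(z_β) = Φ(0.713) ≈ 0.762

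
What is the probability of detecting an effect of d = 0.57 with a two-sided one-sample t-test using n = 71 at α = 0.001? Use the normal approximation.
Power ≈ 0.93

Power calculation (one-sample t-test, normal approximation):
z_β = d · √n - z_{α/2}
z_β = 0.57 · √71 - 3.291
z_β = 0.57 · 8.426 - 3.291
z_β = 1.512

Power = Φ(z_β) = Φ(1.512) ≈ 0.935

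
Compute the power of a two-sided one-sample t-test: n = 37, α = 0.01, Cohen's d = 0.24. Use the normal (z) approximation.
Power ≈ 0.13

Power calculation (one-sample t-test, normal approximation):
z_β = d · √n - z_{α/2}
z_β = 0.24 · √37 - 2.576
z_β = 0.24 · 6.083 - 2.576
z_β = -1.116

Power = Φ(z_β) = Φ(-1.116) ≈ 0.132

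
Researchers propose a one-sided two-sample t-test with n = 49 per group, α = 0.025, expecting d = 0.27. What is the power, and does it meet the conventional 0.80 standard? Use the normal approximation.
Power ≈ 0.27; the study is underpowered (power < 0.80)

Power calculation (two-sample t-test, normal approximation):
z_β = d · √(n/2) - z_α
z_β = 0.27 · √(49/2) - 1.960
z_β = 0.27 · 4.950 - 1.960
z_β = -0.624

Power = Φ(z_β) = Φ(-0.624) ≈ 0.266

Effect size d = 0.27 is small by Cohen's convention (0.2/0.5/0.8).

Threshold: power ≥ 0.80 is conventionally adequate.
Power ≈ 0.27 → the study is underpowered (power < 0.80).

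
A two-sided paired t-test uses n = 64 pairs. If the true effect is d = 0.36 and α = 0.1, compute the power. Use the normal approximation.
Power ≈ 0.89

Power calculation (paired t-test, normal approximation):
z_β = d · √n - z_{α/2}
z_β = 0.36 · √64 - 1.645
z_β = 0.36 · 8.000 - 1.645
z_β = 1.235

Power = Φ(z_β) = Φ(1.235) ≈ 0.892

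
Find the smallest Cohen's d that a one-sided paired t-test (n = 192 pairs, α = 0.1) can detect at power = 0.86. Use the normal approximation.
d ≈ 0.17

Minimum detectable effect (paired t-test, normal approximation):
d = (z_α + z_β) / √n
d = (1.282 + 1.080) / √192
d = 2.362 / 13.856
d ≈ 0.17

By Cohen's convention (0.2 small / 0.5 medium / 0.8 large): very small effect.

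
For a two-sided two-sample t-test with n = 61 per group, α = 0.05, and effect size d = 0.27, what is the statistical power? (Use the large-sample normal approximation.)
Power ≈ 0.32

Power calculation (two-sample t-test, normal approximation):
z_β = d · √(n/2) - z_{α/2}
z_β = 0.27 · √(61/2) - 1.960
z_β = 0.27 · 5.523 - 1.960
z_β = -0.469

Power = Φ(z_β) = Φ(-0.469) ≈ 0.320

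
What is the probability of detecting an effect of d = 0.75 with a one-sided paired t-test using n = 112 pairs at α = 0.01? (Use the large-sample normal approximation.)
Power ≈ 1.00

Power calculation (paired t-test, normal approximation):
z_β = d · √n - z_α
z_β = 0.75 · √112 - 2.326
z_β = 0.75 · 10.583 - 2.326
z_β = 5.611

Power = Φ(z_β) = Φ(5.611) ≈ 1.000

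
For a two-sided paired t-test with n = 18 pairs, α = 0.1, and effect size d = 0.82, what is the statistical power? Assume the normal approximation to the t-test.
Power ≈ 0.97

Power calculation (paired t-test, normal approximation):
z_β = d · √n - z_{α/2}
z_β = 0.82 · √18 - 1.645
z_β = 0.82 · 4.243 - 1.645
z_β = 1.834

Power = Φ(z_β) = Φ(1.834) ≈ 0.967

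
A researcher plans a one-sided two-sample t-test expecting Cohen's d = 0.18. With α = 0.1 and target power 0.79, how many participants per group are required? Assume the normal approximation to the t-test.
n = 270 per group

Sample size formula (two-sample t-test, normal approximation):
n = 2 · ((z_α + z_β) / d)²

z_α = 1.282 (for α = 0.1, one-sided)
z_β = 0.806 (for power = 0.79)
d = 0.18

n = 2 · ((1.282 + 0.806) / 0.18)²
n = 2 · (11.600)²
n ≈ 269.12
Round up to the next whole number: n = 270 per group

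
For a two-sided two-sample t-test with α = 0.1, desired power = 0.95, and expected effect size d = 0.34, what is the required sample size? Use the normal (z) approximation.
n = 188 per group

Sample size formula (two-sample t-test, normal approximation):
n = 2 · ((z_{α/2} + z_β) / d)²

z_{α/2} = 1.645 (for α = 0.1, two-sided)
z_β = 1.645 (for power = 0.95)
d = 0.34

n = 2 · ((1.645 + 1.645) / 0.34)²
n = 2 · (9.676)²
n ≈ 187.25
Round up to the next whole number: n = 188 per group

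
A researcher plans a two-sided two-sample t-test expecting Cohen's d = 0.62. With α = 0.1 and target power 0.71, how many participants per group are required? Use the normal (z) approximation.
n = 26 per group

Sample size formula (two-sample t-test, normal approximation):
n = 2 · ((z_{α/2} + z_β) / d)²

z_{α/2} = 1.645 (for α = 0.1, two-sided)
z_β = 0.553 (for power = 0.71)
d = 0.62

n = 2 · ((1.645 + 0.553) / 0.62)²
n = 2 · (3.545)²
n ≈ 25.13
Round up to the next whole number: n = 26 per group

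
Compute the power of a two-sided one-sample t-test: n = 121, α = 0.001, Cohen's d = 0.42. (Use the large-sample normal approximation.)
Power ≈ 0.91

Power calculation (one-sample t-test, normal approximation):
z_β = d · √n - z_{α/2}
z_β = 0.42 · √121 - 3.291
z_β = 0.42 · 11.000 - 3.291
z_β = 1.329

Power = Φ(z_β) = Φ(1.329) ≈ 0.908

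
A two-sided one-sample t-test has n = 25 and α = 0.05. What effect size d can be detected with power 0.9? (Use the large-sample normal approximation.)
d ≈ 0.65

Minimum detectable effect (one-sample t-test, normal approximation):
d = (z_{α/2} + z_β) / √n
d = (1.960 + 1.282) / √25
d = 3.242 / 5.000
d ≈ 0.65

By Cohen's convention (0.2 small / 0.5 medium / 0.8 large): medium effect.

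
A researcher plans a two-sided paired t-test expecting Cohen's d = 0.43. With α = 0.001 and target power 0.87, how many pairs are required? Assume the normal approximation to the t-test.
n = 106 pairs

Sample size formula (paired t-test, normal approximation):
n = ((z_{α/2} + z_β) / d)²

z_{α/2} = 3.291 (for α = 0.001, two-sided)
z_β = 1.126 (for power = 0.87)
d = 0.43

n = ((3.291 + 1.126) / 0.43)²
n = (10.272)²
n ≈ 105.51
Round up to the next whole number: n = 106 pairs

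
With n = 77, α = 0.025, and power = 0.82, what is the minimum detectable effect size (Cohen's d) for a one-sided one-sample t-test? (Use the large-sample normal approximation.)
d ≈ 0.33

Minimum detectable effect (one-sample t-test, normal approximation):
d = (z_α + z_β) / √n
d = (1.960 + 0.915) / √77
d = 2.875 / 8.775
d ≈ 0.33

By Cohen's convention (0.2 small / 0.5 medium / 0.8 large): small effect.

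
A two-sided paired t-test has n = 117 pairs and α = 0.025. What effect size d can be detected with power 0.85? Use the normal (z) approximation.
d ≈ 0.30

Minimum detectable effect (paired t-test, normal approximation):
d = (z_{α/2} + z_β) / √n
d = (2.241 + 1.036) / √117
d = 3.278 / 10.817
d ≈ 0.30

By Cohen's convention (0.2 small / 0.5 medium / 0.8 large): small effect.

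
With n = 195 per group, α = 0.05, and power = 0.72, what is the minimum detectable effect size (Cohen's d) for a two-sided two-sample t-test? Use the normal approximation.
d ≈ 0.26

Minimum detectable effect (two-sample t-test, normal approximation):
d = (z_{α/2} + z_β) / √(n/2)
d = (1.960 + 0.583) / √(195/2)
d = 2.543 / 9.874
d ≈ 0.26

By Cohen's convention (0.2 small / 0.5 medium / 0.8 large): small effect.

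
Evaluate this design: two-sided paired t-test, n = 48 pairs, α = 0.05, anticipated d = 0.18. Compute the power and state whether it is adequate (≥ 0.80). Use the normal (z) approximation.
Power ≈ 0.24; the study is underpowered (power < 0.80)

Power calculation (paired t-test, normal approximation):
z_β = d · √n - z_{α/2}
z_β = 0.18 · √48 - 1.960
z_β = 0.18 · 6.928 - 1.960
z_β = -0.713

Power = Φ(z_β) = Φ(-0.713) ≈ 0.238

Effect size d = 0.18 is very small by Cohen's convention (0.2/0.5/0.8).

Threshold: power ≥ 0.80 is conventionally adequate.
Power ≈ 0.24 → the study is underpowered (power < 0.80).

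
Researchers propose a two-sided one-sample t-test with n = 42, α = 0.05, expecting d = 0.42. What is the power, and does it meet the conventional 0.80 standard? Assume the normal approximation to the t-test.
Power ≈ 0.78; the study is underpowered (power < 0.80)

Power calculation (one-sample t-test, normal approximation):
z_β = d · √n - z_{α/2}
z_β = 0.42 · √42 - 1.960
z_β = 0.42 · 6.481 - 1.960
z_β = 0.762

Power = Φ(z_β) = Φ(0.762) ≈ 0.777

Effect size d = 0.42 is small by Cohen's convention (0.2/0.5/0.8).

Threshold: power ≥ 0.80 is conventionally adequate.
Power ≈ 0.78 → the study is underpowered (power < 0.80).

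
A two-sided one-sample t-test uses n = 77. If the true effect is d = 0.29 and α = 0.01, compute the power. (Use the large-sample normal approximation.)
Power ≈ 0.49

Power calculation (one-sample t-test, normal approximation):
z_β = d · √n - z_{α/2}
z_β = 0.29 · √77 - 2.576
z_β = 0.29 · 8.775 - 2.576
z_β = -0.031

Power = Φ(z_β) = Φ(-0.031) ≈ 0.488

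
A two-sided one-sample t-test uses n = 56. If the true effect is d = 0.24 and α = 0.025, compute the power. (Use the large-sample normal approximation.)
Power ≈ 0.33

Power calculation (one-sample t-test, normal approximation):
z_β = d · √n - z_{α/2}
z_β = 0.24 · √56 - 2.241
z_β = 0.24 · 7.483 - 2.241
z_β = -0.445

Power = Φ(z_β) = Φ(-0.445) ≈ 0.328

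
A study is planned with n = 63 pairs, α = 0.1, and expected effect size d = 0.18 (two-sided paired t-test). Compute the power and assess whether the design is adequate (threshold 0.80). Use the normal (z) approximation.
Power ≈ 0.41; the study is underpowered (power < 0.80)

Power calculation (paired t-test, normal approximation):
z_β = d · √n - z_{α/2}
z_β = 0.18 · √63 - 1.645
z_β = 0.18 · 7.937 - 1.645
z_β = -0.216

Power = Φ(z_β) = Φ(-0.216) ≈ 0.414

Effect size d = 0.18 is very small by Cohen's convention (0.2/0.5/0.8).

Threshold: power ≥ 0.80 is conventionally adequate.
Power ≈ 0.41 → the study is underpowered (power < 0.80).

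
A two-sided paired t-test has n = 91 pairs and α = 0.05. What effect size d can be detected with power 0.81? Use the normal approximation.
d ≈ 0.30

Minimum detectable effect (paired t-test, normal approximation):
d = (z_{α/2} + z_β) / √n
d = (1.960 + 0.878) / √91
d = 2.838 / 9.539
d ≈ 0.30

By Cohen's convention (0.2 small / 0.5 medium / 0.8 large): small effect.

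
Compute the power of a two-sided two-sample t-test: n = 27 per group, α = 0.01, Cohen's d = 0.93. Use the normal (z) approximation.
Power ≈ 0.80

Power calculation (two-sample t-test, normal approximation):
z_β = d · √(n/2) - z_{α/2}
z_β = 0.93 · √(27/2) - 2.576
z_β = 0.93 · 3.674 - 2.576
z_β = 0.841

Power = Φ(z_β) = Φ(0.841) ≈ 0.800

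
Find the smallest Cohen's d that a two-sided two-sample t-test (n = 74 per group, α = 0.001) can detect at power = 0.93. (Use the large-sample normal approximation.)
d ≈ 0.78

Minimum detectable effect (two-sample t-test, normal approximation):
d = (z_{α/2} + z_β) / √(n/2)
d = (3.291 + 1.476) / √(74/2)
d = 4.766 / 6.083
d ≈ 0.78

By Cohen's convention (0.2 small / 0.5 medium / 0.8 large): medium effect.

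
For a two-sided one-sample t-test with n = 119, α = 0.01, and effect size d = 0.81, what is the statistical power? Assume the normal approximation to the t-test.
Power ≈ 1.00

Power calculation (one-sample t-test, normal approximation):
z_β = d · √n - z_{α/2}
z_β = 0.81 · √119 - 2.576
z_β = 0.81 · 10.909 - 2.576
z_β = 6.260

Power = Φ(z_β) = Φ(6.260) ≈ 1.000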